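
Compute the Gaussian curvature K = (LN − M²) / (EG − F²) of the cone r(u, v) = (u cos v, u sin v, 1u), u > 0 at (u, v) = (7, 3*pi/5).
K = 0

Coefficients of the first fundamental form: E = 2, F = 0, G = u^2.
Coefficients of the second fundamental form: L = 0, M = 0, N = sqrt(2)*u^2/(2*Abs(u)).
Assemble K = (LN − M²)/(EG − F²) = 0. At (u, v) = (7, 3*pi/5): K = 0.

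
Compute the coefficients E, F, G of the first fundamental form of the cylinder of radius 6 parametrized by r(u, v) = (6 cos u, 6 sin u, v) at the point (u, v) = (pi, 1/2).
E = 36;  F = 0;  G = 1

Partials: r_u = (-6*sin(u), 6*cos(u), 0), r_v = (0, 0, 1). As functions of (u, v):
  E = r_u · r_u = 36,
  F = r_u · r_v = 0,
  G = r_v · r_v = 1.
Evaluating at (u, v) = (pi, 1/2): E = 36, F = 0, G = 1.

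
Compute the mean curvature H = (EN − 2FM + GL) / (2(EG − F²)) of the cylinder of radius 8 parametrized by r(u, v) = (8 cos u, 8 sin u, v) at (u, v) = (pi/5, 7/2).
H = -1/16

With E = 64, F = 0, G = 1, L = -8, M = 0, N = 0, assemble
  H = (EN − 2FM + GL) / (2(EG − F²)) = -1/16.
At (u, v) = (pi/5, 7/2): H = -1/16.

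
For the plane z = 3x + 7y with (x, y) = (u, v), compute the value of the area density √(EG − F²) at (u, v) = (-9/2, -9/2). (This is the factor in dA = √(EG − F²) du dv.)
√(EG − F²)|_{(-9/2, -9/2)} = sqrt(59)

E = 10, F = 21, G = 50, so EG − F² = 59. Taking the positive square root: √(EG − F²) = sqrt(59). At (u, v) = (-9/2, -9/2): sqrt(59).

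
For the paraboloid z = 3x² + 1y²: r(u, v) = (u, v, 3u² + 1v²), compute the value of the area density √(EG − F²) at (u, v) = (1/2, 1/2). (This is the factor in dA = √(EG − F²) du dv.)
√(EG − F²)|_{(1/2, 1/2)} = sqrt(11)

E = 36*u^2 + 1, F = 12*u*v, G = 4*v^2 + 1, so EG − F² = 36*u^2 + 4*v^2 + 1. Taking the positive square root: √(EG − F²) = sqrt(36*u^2 + 4*v^2 + 1). At (u, v) = (1/2, 1/2): sqrt(11).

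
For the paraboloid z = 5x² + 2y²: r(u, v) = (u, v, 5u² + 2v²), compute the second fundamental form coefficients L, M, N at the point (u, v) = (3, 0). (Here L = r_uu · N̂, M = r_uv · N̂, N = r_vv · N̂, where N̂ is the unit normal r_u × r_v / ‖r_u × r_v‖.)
L = 10*sqrt(901)/901;  M = 0;  N = 4*sqrt(901)/901

Compute the unit normal N̂(u, v) = (-10*u/sqrt(100*u^2 + 16*v^2 + 1), -4*v/sqrt(100*u^2 + 16*v^2 + 1), 1/sqrt(100*u^2 + 16*v^2 + 1)), and the second partials r_uu, r_uv, r_vv. Take dot products:
  L(u, v) = r_uu · N̂ = 10/sqrt(100*u^2 + 16*v^2 + 1),
  M(u, v) = r_uv · N̂ = 0,
  N(u, v) = r_vv · N̂ = 4/sqrt(100*u^2 + 16*v^2 + 1).
Evaluating at (u, v) = (3, 0):
  L = 10*sqrt(901)/901, M = 0, N = 4*sqrt(901)/901.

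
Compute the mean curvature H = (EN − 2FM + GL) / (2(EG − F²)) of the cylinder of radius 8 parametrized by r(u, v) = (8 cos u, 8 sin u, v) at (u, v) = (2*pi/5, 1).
H = -1/16

With E = 64, F = 0, G = 1, L = -8, M = 0, N = 0, assemble
  H = (EN − 2FM + GL) / (2(EG − F²)) = -1/16.
At (u, v) = (2*pi/5, 1): H = -1/16.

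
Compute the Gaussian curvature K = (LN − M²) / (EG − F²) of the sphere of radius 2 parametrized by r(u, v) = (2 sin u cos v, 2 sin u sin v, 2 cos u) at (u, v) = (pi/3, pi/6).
K = 1/4

Coefficients of the first fundamental form: E = 4, F = 0, G = 4*sin(u)^2.
Coefficients of the second fundamental form: L = -2*sin(u)/Abs(sin(u)), M = 0, N = -2*sin(u)^3/Abs(sin(u)).
Assemble K = (LN − M²)/(EG − F²) = 1/4. At (u, v) = (pi/3, pi/6): K = 1/4.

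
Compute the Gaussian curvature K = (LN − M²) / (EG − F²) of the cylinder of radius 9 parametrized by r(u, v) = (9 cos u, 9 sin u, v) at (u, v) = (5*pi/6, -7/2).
K = 0

Coefficients of the first fundamental form: E = 81, F = 0, G = 1.
Coefficients of the second fundamental form: L = -9, M = 0, N = 0.
Assemble K = (LN − M²)/(EG − F²) = 0. At (u, v) = (5*pi/6, -7/2): K = 0.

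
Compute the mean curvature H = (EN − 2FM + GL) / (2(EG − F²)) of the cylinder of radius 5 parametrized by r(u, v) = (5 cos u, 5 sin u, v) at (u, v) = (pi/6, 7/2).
H = -1/10

With E = 25, F = 0, G = 1, L = -5, M = 0, N = 0, assemble
  H = (EN − 2FM + GL) / (2(EG − F²)) = -1/10.
At (u, v) = (pi/6, 7/2): H = -1/10.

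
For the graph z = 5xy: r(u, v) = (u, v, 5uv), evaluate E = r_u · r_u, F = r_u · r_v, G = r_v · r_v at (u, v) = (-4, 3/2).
E = 229/4;  F = -150;  G = 401

Partials: r_u = (1, 0, 5*v), r_v = (0, 1, 5*u). As functions of (u, v):
  E = r_u · r_u = 25*v^2 + 1,
  F = r_u · r_v = 25*u*v,
  G = r_v · r_v = 25*u^2 + 1.
Evaluating at (u, v) = (-4, 3/2): E = 229/4, F = -150, G = 401.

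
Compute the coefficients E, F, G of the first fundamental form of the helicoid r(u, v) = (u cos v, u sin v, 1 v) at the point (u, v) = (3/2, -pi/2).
E = 1;  F = 0;  G = 13/4

Partials: r_u = (cos(v), sin(v), 0), r_v = (-u*sin(v), u*cos(v), 1). As functions of (u, v):
  E = r_u · r_u = 1,
  F = r_u · r_v = 0,
  G = r_v · r_v = u^2 + 1.
Evaluating at (u, v) = (3/2, -pi/2): E = 1, F = 0, G = 13/4.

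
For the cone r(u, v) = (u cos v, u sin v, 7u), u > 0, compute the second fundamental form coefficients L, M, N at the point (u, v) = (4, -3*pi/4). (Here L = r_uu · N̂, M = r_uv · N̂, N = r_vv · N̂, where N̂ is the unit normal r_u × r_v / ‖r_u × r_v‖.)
L = 0;  M = 0;  N = 14*sqrt(2)/5

Compute the unit normal N̂(u, v) = (-7*sqrt(2)*u*cos(v)/(10*Abs(u)), -7*sqrt(2)*u*sin(v)/(10*Abs(u)), sqrt(2)*u/(10*Abs(u))), and the second partials r_uu, r_uv, r_vv. Take dot products:
  L(u, v) = r_uu · N̂ = 0,
  M(u, v) = r_uv · N̂ = 0,
  N(u, v) = r_vv · N̂ = 7*sqrt(2)*u^2/(10*Abs(u)).
Evaluating at (u, v) = (4, -3*pi/4):
  L = 0, M = 0, N = 14*sqrt(2)/5.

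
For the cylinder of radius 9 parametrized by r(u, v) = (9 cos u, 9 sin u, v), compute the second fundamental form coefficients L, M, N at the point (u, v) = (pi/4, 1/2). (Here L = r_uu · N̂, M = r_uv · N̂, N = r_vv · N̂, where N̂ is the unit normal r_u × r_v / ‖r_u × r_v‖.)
L = -9;  M = 0;  N = 0

Compute the unit normal N̂(u, v) = (cos(u), sin(u), 0), and the second partials r_uu, r_uv, r_vv. Take dot products:
  L(u, v) = r_uu · N̂ = -9,
  M(u, v) = r_uv · N̂ = 0,
  N(u, v) = r_vv · N̂ = 0.
Evaluating at (u, v) = (pi/4, 1/2):
  L = -9, M = 0, N = 0.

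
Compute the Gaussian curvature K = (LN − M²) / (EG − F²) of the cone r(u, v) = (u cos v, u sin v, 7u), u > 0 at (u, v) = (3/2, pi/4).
K = 0

Coefficients of the first fundamental form: E = 50, F = 0, G = u^2.
Coefficients of the second fundamental form: L = 0, M = 0, N = 7*sqrt(2)*u^2/(10*Abs(u)).
Assemble K = (LN − M²)/(EG − F²) = 0. At (u, v) = (3/2, pi/4): K = 0.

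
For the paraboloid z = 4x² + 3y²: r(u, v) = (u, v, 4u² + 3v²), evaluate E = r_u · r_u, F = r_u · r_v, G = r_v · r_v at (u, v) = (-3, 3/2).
E = 577;  F = -216;  G = 82

Partials: r_u = (1, 0, 8*u), r_v = (0, 1, 6*v). As functions of (u, v):
  E = r_u · r_u = 64*u^2 + 1,
  F = r_u · r_v = 48*u*v,
  G = r_v · r_v = 36*v^2 + 1.
Evaluating at (u, v) = (-3, 3/2): E = 577, F = -216, G = 82.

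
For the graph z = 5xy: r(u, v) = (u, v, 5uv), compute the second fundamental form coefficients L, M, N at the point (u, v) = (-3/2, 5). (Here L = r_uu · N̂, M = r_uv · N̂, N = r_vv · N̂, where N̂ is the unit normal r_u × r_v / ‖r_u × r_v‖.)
L = 0;  M = 10*sqrt(2729)/2729;  N = 0

Compute the unit normal N̂(u, v) = (-5*v/sqrt(25*u^2 + 25*v^2 + 1), -5*u/sqrt(25*u^2 + 25*v^2 + 1), 1/sqrt(25*u^2 + 25*v^2 + 1)), and the second partials r_uu, r_uv, r_vv. Take dot products:
  L(u, v) = r_uu · N̂ = 0,
  M(u, v) = r_uv · N̂ = 5/sqrt(25*u^2 + 25*v^2 + 1),
  N(u, v) = r_vv · N̂ = 0.
Evaluating at (u, v) = (-3/2, 5):
  L = 0, M = 10*sqrt(2729)/2729, N = 0.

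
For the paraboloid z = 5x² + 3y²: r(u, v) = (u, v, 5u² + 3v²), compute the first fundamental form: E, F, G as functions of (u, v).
E = 100*u^2 + 1;  F = 60*u*v;  G = 36*v^2 + 1

Compute partials: r_u = (1, 0, 10*u), r_v = (0, 1, 6*v). Then
  E = r_u · r_u = 100*u^2 + 1,
  F = r_u · r_v = 60*u*v,
  G = r_v · r_v = 36*v^2 + 1.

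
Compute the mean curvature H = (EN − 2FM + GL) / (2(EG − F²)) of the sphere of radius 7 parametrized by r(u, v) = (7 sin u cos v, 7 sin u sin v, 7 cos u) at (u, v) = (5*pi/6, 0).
H = -1/7

With E = 49, F = 0, G = 49*sin(u)^2, L = -7*sin(u)/Abs(sin(u)), M = 0, N = -7*sin(u)^3/Abs(sin(u)), assemble
  H = (EN − 2FM + GL) / (2(EG − F²)) = -sin(u)/(7*Abs(sin(u))).
At (u, v) = (5*pi/6, 0): H = -1/7.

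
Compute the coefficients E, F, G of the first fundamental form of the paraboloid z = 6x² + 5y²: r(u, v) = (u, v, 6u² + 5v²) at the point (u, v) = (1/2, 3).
E = 37;  F = 180;  G = 901

Partials: r_u = (1, 0, 12*u), r_v = (0, 1, 10*v). As functions of (u, v):
  E = r_u · r_u = 144*u^2 + 1,
  F = r_u · r_v = 120*u*v,
  G = r_v · r_v = 100*v^2 + 1.
Evaluating at (u, v) = (1/2, 3): E = 37, F = 180, G = 901.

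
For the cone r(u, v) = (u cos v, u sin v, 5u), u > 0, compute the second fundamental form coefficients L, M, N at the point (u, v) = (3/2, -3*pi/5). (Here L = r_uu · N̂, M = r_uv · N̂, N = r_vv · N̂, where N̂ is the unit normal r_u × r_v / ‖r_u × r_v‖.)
L = 0;  M = 0;  N = 15*sqrt(26)/52

Compute the unit normal N̂(u, v) = (-5*sqrt(26)*u*cos(v)/(26*Abs(u)), -5*sqrt(26)*u*sin(v)/(26*Abs(u)), sqrt(26)*u/(26*Abs(u))), and the second partials r_uu, r_uv, r_vv. Take dot products:
  L(u, v) = r_uu · N̂ = 0,
  M(u, v) = r_uv · N̂ = 0,
  N(u, v) = r_vv · N̂ = 5*sqrt(26)*u^2/(26*Abs(u)).
Evaluating at (u, v) = (3/2, -3*pi/5):
  L = 0, M = 0, N = 15*sqrt(26)/52.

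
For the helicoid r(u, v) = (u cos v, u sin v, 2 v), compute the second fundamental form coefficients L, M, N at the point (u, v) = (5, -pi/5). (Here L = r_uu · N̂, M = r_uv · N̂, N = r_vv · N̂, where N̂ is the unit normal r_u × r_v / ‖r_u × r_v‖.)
L = 0;  M = -2*sqrt(29)/29;  N = 0

Compute the unit normal N̂(u, v) = (2*sin(v)/sqrt(u^2 + 4), -2*cos(v)/sqrt(u^2 + 4), u/sqrt(u^2 + 4)), and the second partials r_uu, r_uv, r_vv. Take dot products:
  L(u, v) = r_uu · N̂ = 0,
  M(u, v) = r_uv · N̂ = -2/sqrt(u^2 + 4),
  N(u, v) = r_vv · N̂ = 0.
Evaluating at (u, v) = (5, -pi/5):
  L = 0, M = -2*sqrt(29)/29, N = 0.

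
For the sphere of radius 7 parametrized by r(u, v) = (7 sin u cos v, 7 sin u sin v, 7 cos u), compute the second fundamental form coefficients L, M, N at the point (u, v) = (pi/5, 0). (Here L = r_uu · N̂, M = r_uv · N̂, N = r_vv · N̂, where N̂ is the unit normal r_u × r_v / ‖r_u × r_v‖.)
L = -7;  M = 0;  N = -35/8 + 7*sqrt(5)/8

Compute the unit normal N̂(u, v) = (sin(u)^2*cos(v)/Abs(sin(u)), sin(u)^2*sin(v)/Abs(sin(u)), sin(2*u)/(2*Abs(sin(u)))), and the second partials r_uu, r_uv, r_vv. Take dot products:
  L(u, v) = r_uu · N̂ = -7*sin(u)/Abs(sin(u)),
  M(u, v) = r_uv · N̂ = 0,
  N(u, v) = r_vv · N̂ = -7*sin(u)^3/Abs(sin(u)).
Evaluating at (u, v) = (pi/5, 0):
  L = -7, M = 0, N = -35/8 + 7*sqrt(5)/8.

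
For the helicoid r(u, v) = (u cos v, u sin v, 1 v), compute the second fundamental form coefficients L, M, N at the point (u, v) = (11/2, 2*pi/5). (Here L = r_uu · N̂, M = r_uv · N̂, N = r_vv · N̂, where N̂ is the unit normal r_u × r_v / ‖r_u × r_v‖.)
L = 0;  M = -2*sqrt(5)/25;  N = 0

Compute the unit normal N̂(u, v) = (sin(v)/sqrt(u^2 + 1), -cos(v)/sqrt(u^2 + 1), u/sqrt(u^2 + 1)), and the second partials r_uu, r_uv, r_vv. Take dot products:
  L(u, v) = r_uu · N̂ = 0,
  M(u, v) = r_uv · N̂ = -1/sqrt(u^2 + 1),
  N(u, v) = r_vv · N̂ = 0.
Evaluating at (u, v) = (11/2, 2*pi/5):
  L = 0, M = -2*sqrt(5)/25, N = 0.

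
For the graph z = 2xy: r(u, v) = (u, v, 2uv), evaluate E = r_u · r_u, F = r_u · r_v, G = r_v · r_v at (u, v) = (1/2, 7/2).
E = 50;  F = 7;  G = 2

Partials: r_u = (1, 0, 2*v), r_v = (0, 1, 2*u). As functions of (u, v):
  E = r_u · r_u = 4*v^2 + 1,
  F = r_u · r_v = 4*u*v,
  G = r_v · r_v = 4*u^2 + 1.
Evaluating at (u, v) = (1/2, 7/2): E = 50, F = 7, G = 2.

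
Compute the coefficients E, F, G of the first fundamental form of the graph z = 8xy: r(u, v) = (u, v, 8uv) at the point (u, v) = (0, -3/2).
E = 145;  F = 0;  G = 1

Partials: r_u = (1, 0, 8*v), r_v = (0, 1, 8*u). As functions of (u, v):
  E = r_u · r_u = 64*v^2 + 1,
  F = r_u · r_v = 64*u*v,
  G = r_v · r_v = 64*u^2 + 1.
Evaluating at (u, v) = (0, -3/2): E = 145, F = 0, G = 1.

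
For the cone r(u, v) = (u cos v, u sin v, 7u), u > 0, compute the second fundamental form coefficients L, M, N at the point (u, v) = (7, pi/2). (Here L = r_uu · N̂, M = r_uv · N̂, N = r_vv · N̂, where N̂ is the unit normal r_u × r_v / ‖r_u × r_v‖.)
L = 0;  M = 0;  N = 49*sqrt(2)/10

Compute the unit normal N̂(u, v) = (-7*sqrt(2)*u*cos(v)/(10*Abs(u)), -7*sqrt(2)*u*sin(v)/(10*Abs(u)), sqrt(2)*u/(10*Abs(u))), and the second partials r_uu, r_uv, r_vv. Take dot products:
  L(u, v) = r_uu · N̂ = 0,
  M(u, v) = r_uv · N̂ = 0,
  N(u, v) = r_vv · N̂ = 7*sqrt(2)*u^2/(10*Abs(u)).
Evaluating at (u, v) = (7, pi/2):
  L = 0, M = 0, N = 49*sqrt(2)/10.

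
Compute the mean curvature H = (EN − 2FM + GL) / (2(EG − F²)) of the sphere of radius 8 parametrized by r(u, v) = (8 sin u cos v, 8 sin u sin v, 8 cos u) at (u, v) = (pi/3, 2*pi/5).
H = -1/8

With E = 64, F = 0, G = 64*sin(u)^2, L = -8*sin(u)/Abs(sin(u)), M = 0, N = -8*sin(u)^3/Abs(sin(u)), assemble
  H = (EN − 2FM + GL) / (2(EG − F²)) = -sin(u)/(8*Abs(sin(u))).
At (u, v) = (pi/3, 2*pi/5): H = -1/8.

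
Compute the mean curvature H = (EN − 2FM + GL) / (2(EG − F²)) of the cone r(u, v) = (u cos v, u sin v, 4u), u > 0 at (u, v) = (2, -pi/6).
H = sqrt(17)/17

With E = 17, F = 0, G = u^2, L = 0, M = 0, N = 4*sqrt(17)*u^2/(17*Abs(u)), assemble
  H = (EN − 2FM + GL) / (2(EG − F²)) = 2*sqrt(17)/(17*Abs(u)).
At (u, v) = (2, -pi/6): H = sqrt(17)/17.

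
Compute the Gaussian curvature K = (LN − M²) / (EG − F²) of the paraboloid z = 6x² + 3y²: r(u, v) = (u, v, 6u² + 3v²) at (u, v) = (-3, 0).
K = 72/1682209

Coefficients of the first fundamental form: E = 144*u^2 + 1, F = 72*u*v, G = 36*v^2 + 1.
Coefficients of the second fundamental form: L = 12/sqrt(144*u^2 + 36*v^2 + 1), M = 0, N = 6/sqrt(144*u^2 + 36*v^2 + 1).
Assemble K = (LN − M²)/(EG − F²) = 72/(20736*u^4 + 10368*u^2*v^2 + 288*u^2 + 1296*v^4 + 72*v^2 + 1). At (u, v) = (-3, 0): K = 72/1682209.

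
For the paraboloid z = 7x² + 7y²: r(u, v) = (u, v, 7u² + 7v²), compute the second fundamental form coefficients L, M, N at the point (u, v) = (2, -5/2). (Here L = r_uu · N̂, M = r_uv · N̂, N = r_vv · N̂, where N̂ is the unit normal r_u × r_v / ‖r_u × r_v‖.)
L = 7*sqrt(2010)/1005;  M = 0;  N = 7*sqrt(2010)/1005

Compute the unit normal N̂(u, v) = (-14*u/sqrt(196*u^2 + 196*v^2 + 1), -14*v/sqrt(196*u^2 + 196*v^2 + 1), 1/sqrt(196*u^2 + 196*v^2 + 1)), and the second partials r_uu, r_uv, r_vv. Take dot products:
  L(u, v) = r_uu · N̂ = 14/sqrt(196*u^2 + 196*v^2 + 1),
  M(u, v) = r_uv · N̂ = 0,
  N(u, v) = r_vv · N̂ = 14/sqrt(196*u^2 + 196*v^2 + 1).
Evaluating at (u, v) = (2, -5/2):
  L = 7*sqrt(2010)/1005, M = 0, N = 7*sqrt(2010)/1005.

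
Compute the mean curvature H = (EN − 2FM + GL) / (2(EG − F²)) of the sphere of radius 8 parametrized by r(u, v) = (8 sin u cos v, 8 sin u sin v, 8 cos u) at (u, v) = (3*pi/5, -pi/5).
H = -1/8

With E = 64, F = 0, G = 64*sin(u)^2, L = -8*sin(u)/Abs(sin(u)), M = 0, N = -8*sin(u)^3/Abs(sin(u)), assemble
  H = (EN − 2FM + GL) / (2(EG − F²)) = -sin(u)/(8*Abs(sin(u))).
At (u, v) = (3*pi/5, -pi/5): H = -1/8.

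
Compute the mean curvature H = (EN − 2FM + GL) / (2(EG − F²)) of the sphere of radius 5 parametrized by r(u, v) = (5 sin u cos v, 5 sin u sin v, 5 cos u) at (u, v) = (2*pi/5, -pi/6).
H = -1/5

With E = 25, F = 0, G = 25*sin(u)^2, L = -5*sin(u)/Abs(sin(u)), M = 0, N = -5*sin(u)^3/Abs(sin(u)), assemble
  H = (EN − 2FM + GL) / (2(EG − F²)) = -sin(u)/(5*Abs(sin(u))).
At (u, v) = (2*pi/5, -pi/6): H = -1/5.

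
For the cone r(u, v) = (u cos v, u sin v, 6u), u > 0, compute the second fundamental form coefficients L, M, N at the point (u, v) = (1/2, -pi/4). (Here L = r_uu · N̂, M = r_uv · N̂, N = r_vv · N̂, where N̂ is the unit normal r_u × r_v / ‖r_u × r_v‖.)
L = 0;  M = 0;  N = 3*sqrt(37)/37

Compute the unit normal N̂(u, v) = (-6*sqrt(37)*u*cos(v)/(37*Abs(u)), -6*sqrt(37)*u*sin(v)/(37*Abs(u)), sqrt(37)*u/(37*Abs(u))), and the second partials r_uu, r_uv, r_vv. Take dot products:
  L(u, v) = r_uu · N̂ = 0,
  M(u, v) = r_uv · N̂ = 0,
  N(u, v) = r_vv · N̂ = 6*sqrt(37)*u^2/(37*Abs(u)).
Evaluating at (u, v) = (1/2, -pi/4):
  L = 0, M = 0, N = 3*sqrt(37)/37.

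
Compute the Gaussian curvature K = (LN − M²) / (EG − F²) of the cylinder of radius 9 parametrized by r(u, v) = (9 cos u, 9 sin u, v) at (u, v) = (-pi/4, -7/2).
K = 0

Coefficients of the first fundamental form: E = 81, F = 0, G = 1.
Coefficients of the second fundamental form: L = -9, M = 0, N = 0.
Assemble K = (LN − M²)/(EG − F²) = 0. At (u, v) = (-pi/4, -7/2): K = 0.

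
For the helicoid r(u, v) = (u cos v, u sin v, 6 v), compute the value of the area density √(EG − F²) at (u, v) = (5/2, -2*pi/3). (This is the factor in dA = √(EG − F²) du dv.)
√(EG − F²)|_{(5/2, -2*pi/3)} = 13/2

E = 1, F = 0, G = u^2 + 36, so EG − F² = u^2 + 36. Taking the positive square root: √(EG − F²) = sqrt(u^2 + 36). At (u, v) = (5/2, -2*pi/3): 13/2.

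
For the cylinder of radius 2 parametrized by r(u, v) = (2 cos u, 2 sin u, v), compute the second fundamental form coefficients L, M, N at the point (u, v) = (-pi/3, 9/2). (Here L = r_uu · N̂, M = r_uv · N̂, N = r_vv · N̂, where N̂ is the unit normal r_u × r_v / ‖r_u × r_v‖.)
L = -2;  M = 0;  N = 0

Compute the unit normal N̂(u, v) = (cos(u), sin(u), 0), and the second partials r_uu, r_uv, r_vv. Take dot products:
  L(u, v) = r_uu · N̂ = -2,
  M(u, v) = r_uv · N̂ = 0,
  N(u, v) = r_vv · N̂ = 0.
Evaluating at (u, v) = (-pi/3, 9/2):
  L = -2, M = 0, N = 0.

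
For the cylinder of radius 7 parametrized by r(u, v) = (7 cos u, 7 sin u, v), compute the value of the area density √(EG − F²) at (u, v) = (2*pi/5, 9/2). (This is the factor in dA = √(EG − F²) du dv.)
√(EG − F²)|_{(2*pi/5, 9/2)} = 7

E = 49, F = 0, G = 1, so EG − F² = 49. Taking the positive square root: √(EG − F²) = 7. At (u, v) = (2*pi/5, 9/2): 7.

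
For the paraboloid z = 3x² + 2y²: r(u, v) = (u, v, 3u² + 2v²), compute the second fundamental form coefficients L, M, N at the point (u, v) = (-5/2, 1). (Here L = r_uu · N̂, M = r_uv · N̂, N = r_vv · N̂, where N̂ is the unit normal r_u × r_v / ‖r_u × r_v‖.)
L = 3*sqrt(2)/11;  M = 0;  N = 2*sqrt(2)/11

Compute the unit normal N̂(u, v) = (-6*u/sqrt(36*u^2 + 16*v^2 + 1), -4*v/sqrt(36*u^2 + 16*v^2 + 1), 1/sqrt(36*u^2 + 16*v^2 + 1)), and the second partials r_uu, r_uv, r_vv. Take dot products:
  L(u, v) = r_uu · N̂ = 6/sqrt(36*u^2 + 16*v^2 + 1),
  M(u, v) = r_uv · N̂ = 0,
  N(u, v) = r_vv · N̂ = 4/sqrt(36*u^2 + 16*v^2 + 1).
Evaluating at (u, v) = (-5/2, 1):
  L = 3*sqrt(2)/11, M = 0, N = 2*sqrt(2)/11.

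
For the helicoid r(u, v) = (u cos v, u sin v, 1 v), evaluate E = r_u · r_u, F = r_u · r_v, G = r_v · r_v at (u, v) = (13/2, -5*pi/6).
E = 1;  F = 0;  G = 173/4

Partials: r_u = (cos(v), sin(v), 0), r_v = (-u*sin(v), u*cos(v), 1). As functions of (u, v):
  E = r_u · r_u = 1,
  F = r_u · r_v = 0,
  G = r_v · r_v = u^2 + 1.
Evaluating at (u, v) = (13/2, -5*pi/6): E = 1, F = 0, G = 173/4.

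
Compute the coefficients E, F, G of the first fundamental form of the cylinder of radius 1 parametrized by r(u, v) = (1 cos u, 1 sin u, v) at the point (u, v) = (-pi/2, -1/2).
E = 1;  F = 0;  G = 1

Partials: r_u = (-sin(u), cos(u), 0), r_v = (0, 0, 1). As functions of (u, v):
  E = r_u · r_u = 1,
  F = r_u · r_v = 0,
  G = r_v · r_v = 1.
Evaluating at (u, v) = (-pi/2, -1/2): E = 1, F = 0, G = 1.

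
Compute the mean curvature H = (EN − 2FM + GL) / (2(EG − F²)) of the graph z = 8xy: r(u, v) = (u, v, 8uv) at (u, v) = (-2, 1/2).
H = 512*sqrt(273)/74529

With E = 64*v^2 + 1, F = 64*u*v, G = 64*u^2 + 1, L = 0, M = 8/sqrt(64*u^2 + 64*v^2 + 1), N = 0, assemble
  H = (EN − 2FM + GL) / (2(EG − F²)) = -512*u*v/(64*u^2 + 64*v^2 + 1)^(3/2).
At (u, v) = (-2, 1/2): H = 512*sqrt(273)/74529.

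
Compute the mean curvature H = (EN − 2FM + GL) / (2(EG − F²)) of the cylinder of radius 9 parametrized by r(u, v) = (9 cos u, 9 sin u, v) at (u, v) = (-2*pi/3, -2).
H = -1/18

With E = 81, F = 0, G = 1, L = -9, M = 0, N = 0, assemble
  H = (EN − 2FM + GL) / (2(EG − F²)) = -1/18.
At (u, v) = (-2*pi/3, -2): H = -1/18.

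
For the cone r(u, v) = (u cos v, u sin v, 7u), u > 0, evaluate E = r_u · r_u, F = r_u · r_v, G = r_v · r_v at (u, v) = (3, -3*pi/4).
E = 50;  F = 0;  G = 9

Partials: r_u = (cos(v), sin(v), 7), r_v = (-u*sin(v), u*cos(v), 0). As functions of (u, v):
  E = r_u · r_u = 50,
  F = r_u · r_v = 0,
  G = r_v · r_v = u^2.
Evaluating at (u, v) = (3, -3*pi/4): E = 50, F = 0, G = 9.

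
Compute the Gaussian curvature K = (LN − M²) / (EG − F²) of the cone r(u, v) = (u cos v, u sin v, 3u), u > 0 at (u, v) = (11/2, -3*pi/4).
K = 0

Coefficients of the first fundamental form: E = 10, F = 0, G = u^2.
Coefficients of the second fundamental form: L = 0, M = 0, N = 3*sqrt(10)*u^2/(10*Abs(u)).
Assemble K = (LN − M²)/(EG − F²) = 0. At (u, v) = (11/2, -3*pi/4): K = 0.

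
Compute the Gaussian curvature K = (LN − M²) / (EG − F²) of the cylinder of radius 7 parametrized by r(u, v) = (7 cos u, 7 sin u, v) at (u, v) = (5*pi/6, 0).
K = 0

Coefficients of the first fundamental form: E = 49, F = 0, G = 1.
Coefficients of the second fundamental form: L = -7, M = 0, N = 0.
Assemble K = (LN − M²)/(EG − F²) = 0. At (u, v) = (5*pi/6, 0): K = 0.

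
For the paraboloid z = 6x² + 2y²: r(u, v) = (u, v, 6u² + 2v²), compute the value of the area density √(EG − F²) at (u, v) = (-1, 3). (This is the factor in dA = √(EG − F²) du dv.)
√(EG − F²)|_{(-1, 3)} = 17

E = 144*u^2 + 1, F = 48*u*v, G = 16*v^2 + 1, so EG − F² = 144*u^2 + 16*v^2 + 1. Taking the positive square root: √(EG − F²) = sqrt(144*u^2 + 16*v^2 + 1). At (u, v) = (-1, 3): 17.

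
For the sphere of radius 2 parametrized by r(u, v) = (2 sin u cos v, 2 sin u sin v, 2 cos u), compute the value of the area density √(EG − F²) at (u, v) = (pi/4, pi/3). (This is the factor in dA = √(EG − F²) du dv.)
√(EG − F²)|_{(pi/4, pi/3)} = 2*sqrt(2)

E = 4, F = 0, G = 4*sin(u)^2, so EG − F² = 16*sin(u)^2. Taking the positive square root: √(EG − F²) = 4*Abs(sin(u)). At (u, v) = (pi/4, pi/3): 2*sqrt(2).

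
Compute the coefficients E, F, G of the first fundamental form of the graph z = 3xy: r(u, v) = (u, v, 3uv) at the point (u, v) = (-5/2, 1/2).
E = 13/4;  F = -45/4;  G = 229/4

Partials: r_u = (1, 0, 3*v), r_v = (0, 1, 3*u). As functions of (u, v):
  E = r_u · r_u = 9*v^2 + 1,
  F = r_u · r_v = 9*u*v,
  G = r_v · r_v = 9*u^2 + 1.
Evaluating at (u, v) = (-5/2, 1/2): E = 13/4, F = -45/4, G = 229/4.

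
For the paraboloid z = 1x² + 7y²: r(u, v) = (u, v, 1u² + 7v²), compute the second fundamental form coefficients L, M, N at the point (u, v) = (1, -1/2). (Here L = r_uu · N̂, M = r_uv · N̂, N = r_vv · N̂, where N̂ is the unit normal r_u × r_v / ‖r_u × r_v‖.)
L = sqrt(6)/9;  M = 0;  N = 7*sqrt(6)/9

Compute the unit normal N̂(u, v) = (-2*u/sqrt(4*u^2 + 196*v^2 + 1), -14*v/sqrt(4*u^2 + 196*v^2 + 1), 1/sqrt(4*u^2 + 196*v^2 + 1)), and the second partials r_uu, r_uv, r_vv. Take dot products:
  L(u, v) = r_uu · N̂ = 2/sqrt(4*u^2 + 196*v^2 + 1),
  M(u, v) = r_uv · N̂ = 0,
  N(u, v) = r_vv · N̂ = 14/sqrt(4*u^2 + 196*v^2 + 1).
Evaluating at (u, v) = (1, -1/2):
  L = sqrt(6)/9, M = 0, N = 7*sqrt(6)/9.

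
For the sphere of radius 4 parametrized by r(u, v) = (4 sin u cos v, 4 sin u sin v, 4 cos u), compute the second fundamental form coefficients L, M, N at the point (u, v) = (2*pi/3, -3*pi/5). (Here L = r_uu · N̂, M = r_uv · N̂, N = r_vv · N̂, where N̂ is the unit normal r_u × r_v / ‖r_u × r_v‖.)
L = -4;  M = 0;  N = -3

Compute the unit normal N̂(u, v) = (sin(u)^2*cos(v)/Abs(sin(u)), sin(u)^2*sin(v)/Abs(sin(u)), sin(2*u)/(2*Abs(sin(u)))), and the second partials r_uu, r_uv, r_vv. Take dot products:
  L(u, v) = r_uu · N̂ = -4*sin(u)/Abs(sin(u)),
  M(u, v) = r_uv · N̂ = 0,
  N(u, v) = r_vv · N̂ = -4*sin(u)^3/Abs(sin(u)).
Evaluating at (u, v) = (2*pi/3, -3*pi/5):
  L = -4, M = 0, N = -3.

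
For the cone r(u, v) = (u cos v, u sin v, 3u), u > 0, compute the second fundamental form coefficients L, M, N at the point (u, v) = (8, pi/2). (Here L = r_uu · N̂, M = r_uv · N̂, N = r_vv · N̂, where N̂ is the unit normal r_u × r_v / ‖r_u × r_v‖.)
L = 0;  M = 0;  N = 12*sqrt(10)/5

Compute the unit normal N̂(u, v) = (-3*sqrt(10)*u*cos(v)/(10*Abs(u)), -3*sqrt(10)*u*sin(v)/(10*Abs(u)), sqrt(10)*u/(10*Abs(u))), and the second partials r_uu, r_uv, r_vv. Take dot products:
  L(u, v) = r_uu · N̂ = 0,
  M(u, v) = r_uv · N̂ = 0,
  N(u, v) = r_vv · N̂ = 3*sqrt(10)*u^2/(10*Abs(u)).
Evaluating at (u, v) = (8, pi/2):
  L = 0, M = 0, N = 12*sqrt(10)/5.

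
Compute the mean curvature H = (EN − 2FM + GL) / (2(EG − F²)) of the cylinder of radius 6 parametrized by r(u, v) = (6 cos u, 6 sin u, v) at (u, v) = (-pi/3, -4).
H = -1/12

With E = 36, F = 0, G = 1, L = -6, M = 0, N = 0, assemble
  H = (EN − 2FM + GL) / (2(EG − F²)) = -1/12.
At (u, v) = (-pi/3, -4): H = -1/12.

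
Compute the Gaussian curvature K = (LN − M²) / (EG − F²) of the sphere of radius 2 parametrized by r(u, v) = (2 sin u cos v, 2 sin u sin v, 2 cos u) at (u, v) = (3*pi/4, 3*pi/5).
K = 1/4

Coefficients of the first fundamental form: E = 4, F = 0, G = 4*sin(u)^2.
Coefficients of the second fundamental form: L = -2*sin(u)/Abs(sin(u)), M = 0, N = -2*sin(u)^3/Abs(sin(u)).
Assemble K = (LN − M²)/(EG − F²) = 1/4. At (u, v) = (3*pi/4, 3*pi/5): K = 1/4.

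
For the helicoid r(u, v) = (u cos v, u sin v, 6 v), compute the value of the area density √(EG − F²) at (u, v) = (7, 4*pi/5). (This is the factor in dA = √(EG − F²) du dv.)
√(EG − F²)|_{(7, 4*pi/5)} = sqrt(85)

E = 1, F = 0, G = u^2 + 36, so EG − F² = u^2 + 36. Taking the positive square root: √(EG − F²) = sqrt(u^2 + 36). At (u, v) = (7, 4*pi/5): sqrt(85).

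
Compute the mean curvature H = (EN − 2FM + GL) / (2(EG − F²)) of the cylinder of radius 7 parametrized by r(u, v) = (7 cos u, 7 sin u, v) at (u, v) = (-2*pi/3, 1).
H = -1/14

With E = 49, F = 0, G = 1, L = -7, M = 0, N = 0, assemble
  H = (EN − 2FM + GL) / (2(EG − F²)) = -1/14.
At (u, v) = (-2*pi/3, 1): H = -1/14.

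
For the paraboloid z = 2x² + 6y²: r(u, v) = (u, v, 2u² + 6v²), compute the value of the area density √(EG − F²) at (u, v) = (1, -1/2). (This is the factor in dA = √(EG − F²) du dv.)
√(EG − F²)|_{(1, -1/2)} = sqrt(53)

E = 16*u^2 + 1, F = 48*u*v, G = 144*v^2 + 1, so EG − F² = 16*u^2 + 144*v^2 + 1. Taking the positive square root: √(EG − F²) = sqrt(16*u^2 + 144*v^2 + 1). At (u, v) = (1, -1/2): sqrt(53).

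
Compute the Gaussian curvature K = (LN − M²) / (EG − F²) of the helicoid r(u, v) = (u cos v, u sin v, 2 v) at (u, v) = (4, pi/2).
K = -1/100

Coefficients of the first fundamental form: E = 1, F = 0, G = u^2 + 4.
Coefficients of the second fundamental form: L = 0, M = -2/sqrt(u^2 + 4), N = 0.
Assemble K = (LN − M²)/(EG − F²) = -4/(u^2 + 4)^2. At (u, v) = (4, pi/2): K = -1/100.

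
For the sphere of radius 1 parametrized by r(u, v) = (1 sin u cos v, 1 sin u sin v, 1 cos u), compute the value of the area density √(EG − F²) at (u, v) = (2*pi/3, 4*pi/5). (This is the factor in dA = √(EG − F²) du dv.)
√(EG − F²)|_{(2*pi/3, 4*pi/5)} = sqrt(3)/2

E = 1, F = 0, G = sin(u)^2, so EG − F² = sin(u)^2. Taking the positive square root: √(EG − F²) = Abs(sin(u)). At (u, v) = (2*pi/3, 4*pi/5): sqrt(3)/2.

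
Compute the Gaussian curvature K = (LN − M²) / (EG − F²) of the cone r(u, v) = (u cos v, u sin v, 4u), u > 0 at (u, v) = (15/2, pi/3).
K = 0

Coefficients of the first fundamental form: E = 17, F = 0, G = u^2.
Coefficients of the second fundamental form: L = 0, M = 0, N = 4*sqrt(17)*u^2/(17*Abs(u)).
Assemble K = (LN − M²)/(EG − F²) = 0. At (u, v) = (15/2, pi/3): K = 0.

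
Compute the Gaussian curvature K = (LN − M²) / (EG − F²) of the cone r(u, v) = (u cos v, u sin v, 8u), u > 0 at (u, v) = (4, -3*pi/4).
K = 0

Coefficients of the first fundamental form: E = 65, F = 0, G = u^2.
Coefficients of the second fundamental form: L = 0, M = 0, N = 8*sqrt(65)*u^2/(65*Abs(u)).
Assemble K = (LN − M²)/(EG − F²) = 0. At (u, v) = (4, -3*pi/4): K = 0.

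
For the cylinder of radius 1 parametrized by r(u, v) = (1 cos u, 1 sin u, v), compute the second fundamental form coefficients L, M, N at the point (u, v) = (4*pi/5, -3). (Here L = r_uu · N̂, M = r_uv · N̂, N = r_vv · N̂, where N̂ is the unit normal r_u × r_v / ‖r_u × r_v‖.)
L = -1;  M = 0;  N = 0

Compute the unit normal N̂(u, v) = (cos(u), sin(u), 0), and the second partials r_uu, r_uv, r_vv. Take dot products:
  L(u, v) = r_uu · N̂ = -1,
  M(u, v) = r_uv · N̂ = 0,
  N(u, v) = r_vv · N̂ = 0.
Evaluating at (u, v) = (4*pi/5, -3):
  L = -1, M = 0, N = 0.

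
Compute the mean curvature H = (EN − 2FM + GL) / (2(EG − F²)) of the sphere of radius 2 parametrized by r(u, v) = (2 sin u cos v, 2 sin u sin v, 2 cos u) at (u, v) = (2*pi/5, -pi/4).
H = -1/2

With E = 4, F = 0, G = 4*sin(u)^2, L = -2*sin(u)/Abs(sin(u)), M = 0, N = -2*sin(u)^3/Abs(sin(u)), assemble
  H = (EN − 2FM + GL) / (2(EG − F²)) = -sin(u)/(2*Abs(sin(u))).
At (u, v) = (2*pi/5, -pi/4): H = -1/2.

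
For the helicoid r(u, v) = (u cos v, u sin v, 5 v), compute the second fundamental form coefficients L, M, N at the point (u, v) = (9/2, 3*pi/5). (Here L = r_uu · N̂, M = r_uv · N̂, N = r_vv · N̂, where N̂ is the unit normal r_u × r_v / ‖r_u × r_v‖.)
L = 0;  M = -10*sqrt(181)/181;  N = 0

Compute the unit normal N̂(u, v) = (5*sin(v)/sqrt(u^2 + 25), -5*cos(v)/sqrt(u^2 + 25), u/sqrt(u^2 + 25)), and the second partials r_uu, r_uv, r_vv. Take dot products:
  L(u, v) = r_uu · N̂ = 0,
  M(u, v) = r_uv · N̂ = -5/sqrt(u^2 + 25),
  N(u, v) = r_vv · N̂ = 0.
Evaluating at (u, v) = (9/2, 3*pi/5):
  L = 0, M = -10*sqrt(181)/181, N = 0.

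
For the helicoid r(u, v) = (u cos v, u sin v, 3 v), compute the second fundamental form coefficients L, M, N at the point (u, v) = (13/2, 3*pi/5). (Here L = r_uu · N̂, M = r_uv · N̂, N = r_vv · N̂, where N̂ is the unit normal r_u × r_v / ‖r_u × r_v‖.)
L = 0;  M = -6*sqrt(205)/205;  N = 0

Compute the unit normal N̂(u, v) = (3*sin(v)/sqrt(u^2 + 9), -3*cos(v)/sqrt(u^2 + 9), u/sqrt(u^2 + 9)), and the second partials r_uu, r_uv, r_vv. Take dot products:
  L(u, v) = r_uu · N̂ = 0,
  M(u, v) = r_uv · N̂ = -3/sqrt(u^2 + 9),
  N(u, v) = r_vv · N̂ = 0.
Evaluating at (u, v) = (13/2, 3*pi/5):
  L = 0, M = -6*sqrt(205)/205, N = 0.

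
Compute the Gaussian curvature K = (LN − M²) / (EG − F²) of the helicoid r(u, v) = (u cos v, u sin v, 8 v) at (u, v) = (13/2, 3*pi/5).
K = -1024/180625

Coefficients of the first fundamental form: E = 1, F = 0, G = u^2 + 64.
Coefficients of the second fundamental form: L = 0, M = -8/sqrt(u^2 + 64), N = 0.
Assemble K = (LN − M²)/(EG − F²) = -64/(u^2 + 64)^2. At (u, v) = (13/2, 3*pi/5): K = -1024/180625.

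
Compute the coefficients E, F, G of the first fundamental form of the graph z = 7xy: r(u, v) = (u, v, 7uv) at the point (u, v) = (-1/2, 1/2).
E = 53/4;  F = -49/4;  G = 53/4

Partials: r_u = (1, 0, 7*v), r_v = (0, 1, 7*u). As functions of (u, v):
  E = r_u · r_u = 49*v^2 + 1,
  F = r_u · r_v = 49*u*v,
  G = r_v · r_v = 49*u^2 + 1.
Evaluating at (u, v) = (-1/2, 1/2): E = 53/4, F = -49/4, G = 53/4.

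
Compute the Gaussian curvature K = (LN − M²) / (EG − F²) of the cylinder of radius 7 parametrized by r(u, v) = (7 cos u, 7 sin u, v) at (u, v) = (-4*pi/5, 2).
K = 0

Coefficients of the first fundamental form: E = 49, F = 0, G = 1.
Coefficients of the second fundamental form: L = -7, M = 0, N = 0.
Assemble K = (LN − M²)/(EG − F²) = 0. At (u, v) = (-4*pi/5, 2): K = 0.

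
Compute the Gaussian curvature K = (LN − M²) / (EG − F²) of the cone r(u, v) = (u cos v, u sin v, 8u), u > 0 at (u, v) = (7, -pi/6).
K = 0

Coefficients of the first fundamental form: E = 65, F = 0, G = u^2.
Coefficients of the second fundamental form: L = 0, M = 0, N = 8*sqrt(65)*u^2/(65*Abs(u)).
Assemble K = (LN − M²)/(EG − F²) = 0. At (u, v) = (7, -pi/6): K = 0.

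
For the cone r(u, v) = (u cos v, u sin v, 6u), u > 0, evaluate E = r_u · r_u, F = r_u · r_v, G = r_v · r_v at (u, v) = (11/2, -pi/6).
E = 37;  F = 0;  G = 121/4

Partials: r_u = (cos(v), sin(v), 6), r_v = (-u*sin(v), u*cos(v), 0). As functions of (u, v):
  E = r_u · r_u = 37,
  F = r_u · r_v = 0,
  G = r_v · r_v = u^2.
Evaluating at (u, v) = (11/2, -pi/6): E = 37, F = 0, G = 121/4.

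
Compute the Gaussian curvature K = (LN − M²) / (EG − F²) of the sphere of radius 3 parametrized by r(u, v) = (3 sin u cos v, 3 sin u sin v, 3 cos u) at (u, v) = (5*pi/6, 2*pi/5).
K = 1/9

Coefficients of the first fundamental form: E = 9, F = 0, G = 9*sin(u)^2.
Coefficients of the second fundamental form: L = -3*sin(u)/Abs(sin(u)), M = 0, N = -3*sin(u)^3/Abs(sin(u)).
Assemble K = (LN − M²)/(EG − F²) = 1/9. At (u, v) = (5*pi/6, 2*pi/5): K = 1/9.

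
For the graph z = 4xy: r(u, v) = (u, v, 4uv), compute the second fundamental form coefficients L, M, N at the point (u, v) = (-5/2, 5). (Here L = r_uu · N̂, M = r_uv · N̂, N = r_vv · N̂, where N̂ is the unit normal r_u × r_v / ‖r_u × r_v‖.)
L = 0;  M = 4*sqrt(501)/501;  N = 0

Compute the unit normal N̂(u, v) = (-4*v/sqrt(16*u^2 + 16*v^2 + 1), -4*u/sqrt(16*u^2 + 16*v^2 + 1), 1/sqrt(16*u^2 + 16*v^2 + 1)), and the second partials r_uu, r_uv, r_vv. Take dot products:
  L(u, v) = r_uu · N̂ = 0,
  M(u, v) = r_uv · N̂ = 4/sqrt(16*u^2 + 16*v^2 + 1),
  N(u, v) = r_vv · N̂ = 0.
Evaluating at (u, v) = (-5/2, 5):
  L = 0, M = 4*sqrt(501)/501, N = 0.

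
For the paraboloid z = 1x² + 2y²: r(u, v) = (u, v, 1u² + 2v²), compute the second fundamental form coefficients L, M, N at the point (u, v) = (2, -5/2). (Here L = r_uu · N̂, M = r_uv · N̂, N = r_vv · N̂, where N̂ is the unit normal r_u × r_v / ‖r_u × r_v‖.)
L = 2*sqrt(13)/39;  M = 0;  N = 4*sqrt(13)/39

Compute the unit normal N̂(u, v) = (-2*u/sqrt(4*u^2 + 16*v^2 + 1), -4*v/sqrt(4*u^2 + 16*v^2 + 1), 1/sqrt(4*u^2 + 16*v^2 + 1)), and the second partials r_uu, r_uv, r_vv. Take dot products:
  L(u, v) = r_uu · N̂ = 2/sqrt(4*u^2 + 16*v^2 + 1),
  M(u, v) = r_uv · N̂ = 0,
  N(u, v) = r_vv · N̂ = 4/sqrt(4*u^2 + 16*v^2 + 1).
Evaluating at (u, v) = (2, -5/2):
  L = 2*sqrt(13)/39, M = 0, N = 4*sqrt(13)/39.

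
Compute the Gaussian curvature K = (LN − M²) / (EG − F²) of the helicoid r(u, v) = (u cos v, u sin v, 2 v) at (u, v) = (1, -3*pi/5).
K = -4/25

Coefficients of the first fundamental form: E = 1, F = 0, G = u^2 + 4.
Coefficients of the second fundamental form: L = 0, M = -2/sqrt(u^2 + 4), N = 0.
Assemble K = (LN − M²)/(EG − F²) = -4/(u^2 + 4)^2. At (u, v) = (1, -3*pi/5): K = -4/25.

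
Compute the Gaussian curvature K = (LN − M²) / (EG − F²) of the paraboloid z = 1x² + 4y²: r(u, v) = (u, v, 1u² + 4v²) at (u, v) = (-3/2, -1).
K = 4/1369

Coefficients of the first fundamental form: E = 4*u^2 + 1, F = 16*u*v, G = 64*v^2 + 1.
Coefficients of the second fundamental form: L = 2/sqrt(4*u^2 + 64*v^2 + 1), M = 0, N = 8/sqrt(4*u^2 + 64*v^2 + 1).
Assemble K = (LN − M²)/(EG − F²) = 16/(16*u^4 + 512*u^2*v^2 + 8*u^2 + 4096*v^4 + 128*v^2 + 1). At (u, v) = (-3/2, -1): K = 4/1369.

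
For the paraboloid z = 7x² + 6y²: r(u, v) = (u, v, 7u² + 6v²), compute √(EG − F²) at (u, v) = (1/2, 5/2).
√(EG − F²)|_{(1/2, 5/2)} = 5*sqrt(38)

E = 196*u^2 + 1, F = 168*u*v, G = 144*v^2 + 1; EG − F² = 196*u^2 + 144*v^2 + 1; √(EG − F²) = sqrt(196*u^2 + 144*v^2 + 1). At the given point: 5*sqrt(38).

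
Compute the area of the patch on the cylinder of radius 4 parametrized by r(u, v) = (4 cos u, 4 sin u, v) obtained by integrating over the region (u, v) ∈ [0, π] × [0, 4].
Area = 16*pi

Area = ∫∫ √(EG − F²) du dv with √(EG − F²) = 4. Integrating over [0, π] × [0, 4] gives 16*pi.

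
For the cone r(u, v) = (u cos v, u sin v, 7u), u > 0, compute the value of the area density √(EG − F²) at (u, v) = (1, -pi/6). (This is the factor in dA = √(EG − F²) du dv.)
√(EG − F²)|_{(1, -pi/6)} = 5*sqrt(2)

E = 50, F = 0, G = u^2, so EG − F² = 50*u^2. Taking the positive square root: √(EG − F²) = 5*sqrt(2)*Abs(u). At (u, v) = (1, -pi/6): 5*sqrt(2).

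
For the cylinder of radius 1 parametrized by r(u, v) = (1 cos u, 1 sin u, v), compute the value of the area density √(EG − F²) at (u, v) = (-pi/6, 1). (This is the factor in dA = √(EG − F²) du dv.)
√(EG − F²)|_{(-pi/6, 1)} = 1

E = 1, F = 0, G = 1, so EG − F² = 1. Taking the positive square root: √(EG − F²) = 1. At (u, v) = (-pi/6, 1): 1.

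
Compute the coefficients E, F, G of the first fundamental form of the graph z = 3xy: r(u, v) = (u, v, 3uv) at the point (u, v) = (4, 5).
E = 226;  F = 180;  G = 145

Partials: r_u = (1, 0, 3*v), r_v = (0, 1, 3*u). As functions of (u, v):
  E = r_u · r_u = 9*v^2 + 1,
  F = r_u · r_v = 9*u*v,
  G = r_v · r_v = 9*u^2 + 1.
Evaluating at (u, v) = (4, 5): E = 226, F = 180, G = 145.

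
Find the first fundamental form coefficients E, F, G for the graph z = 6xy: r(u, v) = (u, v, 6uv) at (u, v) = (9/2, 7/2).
E = 442;  F = 567;  G = 730

Partials: r_u = (1, 0, 6*v), r_v = (0, 1, 6*u). As functions of (u, v):
  E = r_u · r_u = 36*v^2 + 1,
  F = r_u · r_v = 36*u*v,
  G = r_v · r_v = 36*u^2 + 1.
Evaluating at (u, v) = (9/2, 7/2): E = 442, F = 567, G = 730.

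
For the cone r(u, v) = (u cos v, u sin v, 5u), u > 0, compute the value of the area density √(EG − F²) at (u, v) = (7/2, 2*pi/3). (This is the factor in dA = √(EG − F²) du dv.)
√(EG − F²)|_{(7/2, 2*pi/3)} = 7*sqrt(26)/2

E = 26, F = 0, G = u^2, so EG − F² = 26*u^2. Taking the positive square root: √(EG − F²) = sqrt(26)*Abs(u). At (u, v) = (7/2, 2*pi/3): 7*sqrt(26)/2.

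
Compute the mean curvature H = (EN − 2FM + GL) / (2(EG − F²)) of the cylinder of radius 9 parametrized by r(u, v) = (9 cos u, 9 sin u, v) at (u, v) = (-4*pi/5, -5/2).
H = -1/18

With E = 81, F = 0, G = 1, L = -9, M = 0, N = 0, assemble
  H = (EN − 2FM + GL) / (2(EG − F²)) = -1/18.
At (u, v) = (-4*pi/5, -5/2): H = -1/18.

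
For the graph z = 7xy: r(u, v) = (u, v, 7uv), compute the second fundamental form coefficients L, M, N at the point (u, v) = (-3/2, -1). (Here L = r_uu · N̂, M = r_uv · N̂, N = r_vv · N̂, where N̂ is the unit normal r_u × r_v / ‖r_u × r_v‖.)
L = 0;  M = 14*sqrt(641)/641;  N = 0

Compute the unit normal N̂(u, v) = (-7*v/sqrt(49*u^2 + 49*v^2 + 1), -7*u/sqrt(49*u^2 + 49*v^2 + 1), 1/sqrt(49*u^2 + 49*v^2 + 1)), and the second partials r_uu, r_uv, r_vv. Take dot products:
  L(u, v) = r_uu · N̂ = 0,
  M(u, v) = r_uv · N̂ = 7/sqrt(49*u^2 + 49*v^2 + 1),
  N(u, v) = r_vv · N̂ = 0.
Evaluating at (u, v) = (-3/2, -1):
  L = 0, M = 14*sqrt(641)/641, N = 0.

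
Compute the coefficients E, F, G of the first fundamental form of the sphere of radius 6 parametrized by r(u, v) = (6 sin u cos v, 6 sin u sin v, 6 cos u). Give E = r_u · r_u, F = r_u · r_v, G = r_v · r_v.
E = 36;  F = 0;  G = 36*sin(u)^2

Compute partials: r_u = (6*cos(u)*cos(v), 6*sin(v)*cos(u), -6*sin(u)), r_v = (-6*sin(u)*sin(v), 6*sin(u)*cos(v), 0). Then
  E = r_u · r_u = 36,
  F = r_u · r_v = 0,
  G = r_v · r_v = 36*sin(u)^2.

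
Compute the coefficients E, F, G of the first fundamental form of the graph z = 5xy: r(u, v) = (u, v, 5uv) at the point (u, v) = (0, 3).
E = 226;  F = 0;  G = 1

Partials: r_u = (1, 0, 5*v), r_v = (0, 1, 5*u). As functions of (u, v):
  E = r_u · r_u = 25*v^2 + 1,
  F = r_u · r_v = 25*u*v,
  G = r_v · r_v = 25*u^2 + 1.
Evaluating at (u, v) = (0, 3): E = 226, F = 0, G = 1.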